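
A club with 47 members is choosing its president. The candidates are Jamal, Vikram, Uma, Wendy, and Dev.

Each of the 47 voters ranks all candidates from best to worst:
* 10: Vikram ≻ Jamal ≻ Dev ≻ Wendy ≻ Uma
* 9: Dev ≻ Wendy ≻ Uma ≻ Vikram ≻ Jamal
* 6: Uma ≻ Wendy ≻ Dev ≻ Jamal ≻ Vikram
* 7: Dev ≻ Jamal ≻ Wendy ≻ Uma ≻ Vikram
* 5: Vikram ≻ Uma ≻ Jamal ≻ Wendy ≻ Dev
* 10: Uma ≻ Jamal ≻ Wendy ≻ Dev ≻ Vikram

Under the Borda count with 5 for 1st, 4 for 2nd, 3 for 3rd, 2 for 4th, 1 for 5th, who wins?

Dev

Jamal: 10×4 + 9×1 + 6×2 + 7×4 + 5×3 + 10×4 = 144
Vikram: 10×5 + 9×2 + 6×1 + 7×1 + 5×5 + 10×1 = 116
Uma: 10×1 + 9×3 + 6×5 + 7×2 + 5×4 + 10×5 = 151
Wendy: 10×2 + 9×4 + 6×4 + 7×3 + 5×2 + 10×3 = 141
Dev: 10×3 + 9×5 + 6×3 + 7×5 + 5×1 + 10×2 = 153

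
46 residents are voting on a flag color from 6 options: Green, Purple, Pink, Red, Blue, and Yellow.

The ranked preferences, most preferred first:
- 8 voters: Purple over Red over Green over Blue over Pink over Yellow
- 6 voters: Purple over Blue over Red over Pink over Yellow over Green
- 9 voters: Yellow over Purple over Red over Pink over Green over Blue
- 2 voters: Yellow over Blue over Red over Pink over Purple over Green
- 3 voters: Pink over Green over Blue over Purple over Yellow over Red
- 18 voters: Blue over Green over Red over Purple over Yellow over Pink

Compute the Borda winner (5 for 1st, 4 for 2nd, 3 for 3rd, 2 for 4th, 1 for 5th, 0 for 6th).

Purple

Green: 8×3 + 6×0 + 9×1 + 2×0 + 3×4 + 18×4 = 117
Purple: 8×5 + 6×5 + 9×4 + 2×1 + 3×2 + 18×2 = 150
Pink: 8×1 + 6×2 + 9×2 + 2×2 + 3×5 + 18×0 = 57
Red: 8×4 + 6×3 + 9×3 + 2×3 + 3×0 + 18×3 = 137
Blue: 8×2 + 6×4 + 9×0 + 2×4 + 3×3 + 18×5 = 147
Yellow: 8×0 + 6×1 + 9×5 + 2×5 + 3×1 + 18×1 = 82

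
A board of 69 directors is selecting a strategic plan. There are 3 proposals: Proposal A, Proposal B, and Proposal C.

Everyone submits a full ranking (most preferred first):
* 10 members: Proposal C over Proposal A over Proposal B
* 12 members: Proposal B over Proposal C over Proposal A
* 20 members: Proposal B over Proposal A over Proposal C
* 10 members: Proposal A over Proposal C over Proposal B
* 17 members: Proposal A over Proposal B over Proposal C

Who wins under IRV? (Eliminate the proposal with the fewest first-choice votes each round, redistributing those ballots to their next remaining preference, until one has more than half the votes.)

Round 1: Proposal A 27, Proposal B 32, Proposal C 10. Proposal C eliminated.
Round 2: Proposal A 37, Proposal B 32. Proposal A has a majority (≥35).

Proposal A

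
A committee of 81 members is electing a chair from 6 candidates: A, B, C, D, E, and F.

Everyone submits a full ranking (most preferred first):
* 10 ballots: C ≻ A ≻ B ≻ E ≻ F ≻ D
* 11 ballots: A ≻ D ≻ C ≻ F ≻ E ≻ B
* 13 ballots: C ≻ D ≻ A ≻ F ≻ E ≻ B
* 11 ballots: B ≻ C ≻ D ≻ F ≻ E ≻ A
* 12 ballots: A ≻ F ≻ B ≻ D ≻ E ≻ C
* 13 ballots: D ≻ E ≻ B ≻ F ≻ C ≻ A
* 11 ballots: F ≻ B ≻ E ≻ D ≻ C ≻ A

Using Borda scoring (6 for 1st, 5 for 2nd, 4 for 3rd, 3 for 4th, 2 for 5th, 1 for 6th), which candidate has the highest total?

D

A: 10×5 + 11×6 + 13×4 + 11×1 + 12×6 + 13×1 + 11×1 = 275
B: 10×4 + 11×1 + 13×1 + 11×6 + 12×4 + 13×4 + 11×5 = 285
C: 10×6 + 11×4 + 13×6 + 11×5 + 12×1 + 13×2 + 11×2 = 297
D: 10×1 + 11×5 + 13×5 + 11×4 + 12×3 + 13×6 + 11×3 = 321
E: 10×3 + 11×2 + 13×2 + 11×2 + 12×2 + 13×5 + 11×4 = 233
F: 10×2 + 11×3 + 13×3 + 11×3 + 12×5 + 13×3 + 11×6 = 290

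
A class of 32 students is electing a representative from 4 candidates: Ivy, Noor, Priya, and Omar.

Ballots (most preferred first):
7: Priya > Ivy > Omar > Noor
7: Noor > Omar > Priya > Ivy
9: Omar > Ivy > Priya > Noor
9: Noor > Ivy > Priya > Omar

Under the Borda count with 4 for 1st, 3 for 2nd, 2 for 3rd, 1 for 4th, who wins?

Ivy

Ivy: 7×3 + 7×1 + 9×3 + 9×3 = 82
Noor: 7×1 + 7×4 + 9×1 + 9×4 = 80
Priya: 7×4 + 7×2 + 9×2 + 9×2 = 78
Omar: 7×2 + 7×3 + 9×4 + 9×1 = 80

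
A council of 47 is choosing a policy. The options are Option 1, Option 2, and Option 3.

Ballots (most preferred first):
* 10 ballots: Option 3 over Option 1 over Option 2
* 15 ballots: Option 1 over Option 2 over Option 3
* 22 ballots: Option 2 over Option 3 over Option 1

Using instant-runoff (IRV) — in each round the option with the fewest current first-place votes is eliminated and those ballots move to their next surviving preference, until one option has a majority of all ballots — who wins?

Option 1

Round 1: Option 1 15, Option 2 22, Option 3 10. Option 3 eliminated.
Round 2: Option 1 25, Option 2 22. Option 1 has a majority (≥24).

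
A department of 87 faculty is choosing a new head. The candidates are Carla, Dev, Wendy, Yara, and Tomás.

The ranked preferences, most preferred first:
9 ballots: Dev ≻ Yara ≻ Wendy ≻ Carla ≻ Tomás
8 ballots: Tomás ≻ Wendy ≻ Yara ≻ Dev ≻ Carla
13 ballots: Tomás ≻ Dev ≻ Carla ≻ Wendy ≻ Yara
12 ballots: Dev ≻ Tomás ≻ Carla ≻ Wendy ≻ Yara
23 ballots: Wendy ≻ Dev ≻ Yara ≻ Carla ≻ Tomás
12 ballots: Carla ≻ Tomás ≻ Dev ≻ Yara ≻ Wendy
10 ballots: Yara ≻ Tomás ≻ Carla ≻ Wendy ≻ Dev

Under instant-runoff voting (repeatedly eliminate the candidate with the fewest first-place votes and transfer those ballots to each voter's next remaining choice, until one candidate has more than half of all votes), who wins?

Tomás

Round 1: Carla 12, Dev 21, Wendy 23, Yara 10, Tomás 21. Yara eliminated.
Round 2: Carla 12, Dev 21, Wendy 23, Tomás 31. Carla eliminated.
Round 3: Dev 21, Wendy 23, Tomás 43. Dev eliminated.
Round 4: Wendy 32, Tomás 55. Tomás has a majority (≥44).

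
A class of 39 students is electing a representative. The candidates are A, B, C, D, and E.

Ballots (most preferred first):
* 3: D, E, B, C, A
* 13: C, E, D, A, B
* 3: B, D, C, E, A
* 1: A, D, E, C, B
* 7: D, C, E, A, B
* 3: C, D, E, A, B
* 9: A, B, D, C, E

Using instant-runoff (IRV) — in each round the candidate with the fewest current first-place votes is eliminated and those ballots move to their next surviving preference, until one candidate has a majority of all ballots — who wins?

Round 1: A 10, B 3, C 16, D 10, E 0. E eliminated.
Round 2: A 10, B 3, C 16, D 10. B eliminated.
Round 3: A 10, C 16, D 13. A eliminated.
Round 4: C 16, D 23. D has a majority (≥20).

D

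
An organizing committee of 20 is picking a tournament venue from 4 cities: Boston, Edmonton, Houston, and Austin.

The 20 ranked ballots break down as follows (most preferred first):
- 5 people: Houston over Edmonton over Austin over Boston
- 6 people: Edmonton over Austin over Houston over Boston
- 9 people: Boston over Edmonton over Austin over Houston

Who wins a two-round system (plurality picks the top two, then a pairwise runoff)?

Round 1 first-place votes: Boston 9, Edmonton 6, Houston 5, Austin 0. Boston and Edmonton advance.
Runoff: Boston is ranked above Edmonton on 9 ballots, Edmonton above Boston on 11.

Edmonton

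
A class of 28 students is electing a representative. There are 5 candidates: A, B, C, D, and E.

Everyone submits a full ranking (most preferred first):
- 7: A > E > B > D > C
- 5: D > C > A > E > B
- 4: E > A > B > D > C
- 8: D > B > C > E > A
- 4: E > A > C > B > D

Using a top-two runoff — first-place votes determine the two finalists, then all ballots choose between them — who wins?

Round 1 first-place votes: A 7, B 0, C 0, D 13, E 8. D and E advance.
Runoff: D is ranked above E on 13 ballots, E above D on 15.

E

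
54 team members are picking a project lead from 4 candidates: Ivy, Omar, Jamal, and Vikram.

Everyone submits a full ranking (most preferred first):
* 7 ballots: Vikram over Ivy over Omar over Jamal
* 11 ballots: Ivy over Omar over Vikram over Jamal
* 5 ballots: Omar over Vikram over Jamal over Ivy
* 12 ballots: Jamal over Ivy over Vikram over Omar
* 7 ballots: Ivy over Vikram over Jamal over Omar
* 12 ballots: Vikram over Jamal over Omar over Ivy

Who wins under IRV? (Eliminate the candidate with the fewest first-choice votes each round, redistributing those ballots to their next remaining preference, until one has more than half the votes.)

Ivy

Round 1: Ivy 18, Omar 5, Jamal 12, Vikram 19. Omar eliminated.
Round 2: Ivy 18, Jamal 12, Vikram 24. Jamal eliminated.
Round 3: Ivy 30, Vikram 24. Ivy has a majority (≥28).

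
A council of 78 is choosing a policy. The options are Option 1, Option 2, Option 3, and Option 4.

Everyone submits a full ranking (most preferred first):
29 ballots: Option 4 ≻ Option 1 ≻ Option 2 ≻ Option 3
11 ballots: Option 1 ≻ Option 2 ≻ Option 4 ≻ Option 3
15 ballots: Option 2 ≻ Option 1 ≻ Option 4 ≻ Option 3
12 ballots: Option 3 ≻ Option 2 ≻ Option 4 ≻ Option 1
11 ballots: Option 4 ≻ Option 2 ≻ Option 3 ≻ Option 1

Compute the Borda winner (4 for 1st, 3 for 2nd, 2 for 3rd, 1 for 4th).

Option 4

Option 1: 29×3 + 11×4 + 15×3 + 12×1 + 11×1 = 199
Option 2: 29×2 + 11×3 + 15×4 + 12×3 + 11×3 = 220
Option 3: 29×1 + 11×1 + 15×1 + 12×4 + 11×2 = 125
Option 4: 29×4 + 11×2 + 15×2 + 12×2 + 11×4 = 236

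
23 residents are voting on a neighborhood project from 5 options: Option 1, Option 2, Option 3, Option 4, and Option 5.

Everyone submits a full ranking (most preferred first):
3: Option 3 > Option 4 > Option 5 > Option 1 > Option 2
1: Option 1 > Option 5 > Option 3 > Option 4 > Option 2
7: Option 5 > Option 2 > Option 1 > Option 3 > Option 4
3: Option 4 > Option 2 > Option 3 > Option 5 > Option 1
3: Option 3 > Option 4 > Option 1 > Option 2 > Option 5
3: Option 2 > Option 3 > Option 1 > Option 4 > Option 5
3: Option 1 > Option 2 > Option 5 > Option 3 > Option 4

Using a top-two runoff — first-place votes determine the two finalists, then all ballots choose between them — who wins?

Option 3

Round 1 first-place votes: Option 1 4, Option 2 3, Option 3 6, Option 4 3, Option 5 7. Option 5 and Option 3 advance.
Runoff: Option 5 is ranked above Option 3 on 11 ballots, Option 3 above Option 5 on 12.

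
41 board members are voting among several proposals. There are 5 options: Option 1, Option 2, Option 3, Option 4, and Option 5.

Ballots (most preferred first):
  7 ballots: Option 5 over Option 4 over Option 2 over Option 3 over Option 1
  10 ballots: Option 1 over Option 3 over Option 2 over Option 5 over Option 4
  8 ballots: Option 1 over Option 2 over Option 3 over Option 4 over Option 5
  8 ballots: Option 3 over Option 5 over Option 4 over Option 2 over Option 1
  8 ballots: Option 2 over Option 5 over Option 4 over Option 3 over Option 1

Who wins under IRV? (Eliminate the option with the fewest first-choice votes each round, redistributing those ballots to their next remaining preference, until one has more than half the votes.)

Round 1: Option 1 18, Option 2 8, Option 3 8, Option 4 0, Option 5 7. Option 4 eliminated.
Round 2: Option 1 18, Option 2 8, Option 3 8, Option 5 7. Option 5 eliminated.
Round 3: Option 1 18, Option 2 15, Option 3 8. Option 3 eliminated.
Round 4: Option 1 18, Option 2 23. Option 2 has a majority (≥21).

Option 2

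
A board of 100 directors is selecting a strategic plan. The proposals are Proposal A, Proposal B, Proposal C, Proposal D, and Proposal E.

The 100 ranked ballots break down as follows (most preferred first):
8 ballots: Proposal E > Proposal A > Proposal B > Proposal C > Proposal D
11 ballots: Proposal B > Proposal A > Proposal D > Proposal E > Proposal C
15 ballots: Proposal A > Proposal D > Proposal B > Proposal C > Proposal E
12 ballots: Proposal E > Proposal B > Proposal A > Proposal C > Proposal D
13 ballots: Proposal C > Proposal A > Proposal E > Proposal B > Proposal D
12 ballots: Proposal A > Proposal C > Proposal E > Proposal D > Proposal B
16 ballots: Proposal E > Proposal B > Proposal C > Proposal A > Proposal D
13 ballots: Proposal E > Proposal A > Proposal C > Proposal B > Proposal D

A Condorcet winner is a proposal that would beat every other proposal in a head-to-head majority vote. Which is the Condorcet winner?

Proposal A

Proposal A vs Proposal B: 61–39
Proposal A vs Proposal C: 71–29
Proposal A vs Proposal D: 100–0
Proposal A vs Proposal E: 51–49
Proposal A beats every other proposal.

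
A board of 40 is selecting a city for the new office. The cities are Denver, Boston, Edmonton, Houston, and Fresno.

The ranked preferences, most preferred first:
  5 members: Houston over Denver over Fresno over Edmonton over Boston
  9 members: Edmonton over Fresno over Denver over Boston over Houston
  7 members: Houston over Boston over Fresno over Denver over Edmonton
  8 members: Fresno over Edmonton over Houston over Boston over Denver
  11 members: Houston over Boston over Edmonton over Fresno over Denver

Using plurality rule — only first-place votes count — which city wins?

First-place votes: Denver 0, Boston 0, Edmonton 9, Houston 23, Fresno 8.

Houston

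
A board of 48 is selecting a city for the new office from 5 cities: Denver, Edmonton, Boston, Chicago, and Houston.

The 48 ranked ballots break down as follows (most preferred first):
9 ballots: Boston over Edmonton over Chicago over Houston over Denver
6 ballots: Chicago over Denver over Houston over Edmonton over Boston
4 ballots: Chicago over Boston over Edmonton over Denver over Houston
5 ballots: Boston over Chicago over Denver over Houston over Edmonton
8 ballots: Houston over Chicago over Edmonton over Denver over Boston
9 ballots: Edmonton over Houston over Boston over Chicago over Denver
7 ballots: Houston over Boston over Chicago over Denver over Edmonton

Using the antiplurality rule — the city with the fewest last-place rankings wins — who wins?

Last-place votes: Denver 18, Edmonton 12, Boston 14, Chicago 0, Houston 4.

Chicago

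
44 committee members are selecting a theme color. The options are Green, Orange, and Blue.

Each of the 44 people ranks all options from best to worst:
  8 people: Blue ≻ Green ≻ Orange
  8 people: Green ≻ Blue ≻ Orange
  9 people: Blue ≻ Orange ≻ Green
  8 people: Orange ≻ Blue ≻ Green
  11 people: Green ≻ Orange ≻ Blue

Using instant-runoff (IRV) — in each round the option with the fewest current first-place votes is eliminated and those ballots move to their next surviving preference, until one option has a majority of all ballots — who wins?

Blue

Round 1: Green 19, Orange 8, Blue 17. Orange eliminated.
Round 2: Green 19, Blue 25. Blue has a majority (≥23).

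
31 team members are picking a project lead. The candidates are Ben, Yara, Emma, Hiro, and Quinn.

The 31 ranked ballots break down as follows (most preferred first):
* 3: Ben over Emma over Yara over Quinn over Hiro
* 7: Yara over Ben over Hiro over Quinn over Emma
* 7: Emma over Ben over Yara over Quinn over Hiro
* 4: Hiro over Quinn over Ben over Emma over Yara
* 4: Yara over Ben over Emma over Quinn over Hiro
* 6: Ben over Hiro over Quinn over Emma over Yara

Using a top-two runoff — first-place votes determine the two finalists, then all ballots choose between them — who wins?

Round 1 first-place votes: Ben 9, Yara 11, Emma 7, Hiro 4, Quinn 0. Yara and Ben advance.
Runoff: Yara is ranked above Ben on 11 ballots, Ben above Yara on 20.

Ben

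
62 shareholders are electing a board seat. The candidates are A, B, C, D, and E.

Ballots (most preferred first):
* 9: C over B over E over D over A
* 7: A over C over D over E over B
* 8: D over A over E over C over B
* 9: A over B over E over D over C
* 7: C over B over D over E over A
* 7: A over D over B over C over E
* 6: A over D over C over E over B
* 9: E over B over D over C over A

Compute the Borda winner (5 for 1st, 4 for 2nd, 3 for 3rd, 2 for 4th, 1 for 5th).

A: 9×1 + 7×5 + 8×4 + 9×5 + 7×1 + 7×5 + 6×5 + 9×1 = 202
B: 9×4 + 7×1 + 8×1 + 9×4 + 7×4 + 7×3 + 6×1 + 9×4 = 178
C: 9×5 + 7×4 + 8×2 + 9×1 + 7×5 + 7×2 + 6×3 + 9×2 = 183
D: 9×2 + 7×3 + 8×5 + 9×2 + 7×3 + 7×4 + 6×4 + 9×3 = 197
E: 9×3 + 7×2 + 8×3 + 9×3 + 7×2 + 7×1 + 6×2 + 9×5 = 170

A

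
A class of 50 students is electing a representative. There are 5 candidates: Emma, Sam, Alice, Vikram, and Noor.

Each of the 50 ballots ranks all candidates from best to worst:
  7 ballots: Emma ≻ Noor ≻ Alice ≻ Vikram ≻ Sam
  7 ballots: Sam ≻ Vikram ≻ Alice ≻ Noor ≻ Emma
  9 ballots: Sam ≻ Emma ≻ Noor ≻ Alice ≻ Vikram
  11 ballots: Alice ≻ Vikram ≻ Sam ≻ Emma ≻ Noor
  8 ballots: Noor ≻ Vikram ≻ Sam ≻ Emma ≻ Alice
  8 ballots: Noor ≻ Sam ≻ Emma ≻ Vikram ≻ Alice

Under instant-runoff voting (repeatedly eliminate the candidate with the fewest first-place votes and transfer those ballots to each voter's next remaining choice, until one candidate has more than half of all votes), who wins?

Sam

Round 1: Emma 7, Sam 16, Alice 11, Vikram 0, Noor 16. Vikram eliminated.
Round 2: Emma 7, Sam 16, Alice 11, Noor 16. Emma eliminated.
Round 3: Sam 16, Alice 11, Noor 23. Alice eliminated.
Round 4: Sam 27, Noor 23. Sam has a majority (≥26).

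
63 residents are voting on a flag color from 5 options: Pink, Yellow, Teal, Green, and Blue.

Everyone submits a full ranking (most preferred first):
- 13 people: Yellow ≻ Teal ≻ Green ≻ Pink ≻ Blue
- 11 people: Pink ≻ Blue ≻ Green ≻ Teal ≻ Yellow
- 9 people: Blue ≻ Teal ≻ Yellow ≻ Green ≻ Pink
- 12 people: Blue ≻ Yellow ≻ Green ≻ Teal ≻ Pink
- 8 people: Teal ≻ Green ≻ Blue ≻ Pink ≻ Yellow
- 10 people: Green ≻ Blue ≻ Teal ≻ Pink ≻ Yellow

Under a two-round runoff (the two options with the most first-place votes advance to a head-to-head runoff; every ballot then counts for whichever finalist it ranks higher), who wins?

Round 1 first-place votes: Pink 11, Yellow 13, Teal 8, Green 10, Blue 21. Blue and Yellow advance.
Runoff: Blue is ranked above Yellow on 50 ballots, Yellow above Blue on 13.

Blue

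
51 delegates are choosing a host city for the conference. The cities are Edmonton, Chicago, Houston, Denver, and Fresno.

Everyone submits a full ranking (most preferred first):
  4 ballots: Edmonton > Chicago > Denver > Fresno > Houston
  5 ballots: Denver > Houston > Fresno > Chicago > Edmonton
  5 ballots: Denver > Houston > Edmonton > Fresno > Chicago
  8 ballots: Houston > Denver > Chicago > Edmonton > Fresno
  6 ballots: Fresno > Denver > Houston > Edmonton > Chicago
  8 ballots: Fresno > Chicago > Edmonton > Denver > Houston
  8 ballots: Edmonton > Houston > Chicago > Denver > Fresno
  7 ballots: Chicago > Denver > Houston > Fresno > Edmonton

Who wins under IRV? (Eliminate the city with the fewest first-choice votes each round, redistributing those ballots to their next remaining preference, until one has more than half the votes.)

Round 1: Edmonton 12, Chicago 7, Houston 8, Denver 10, Fresno 14. Chicago eliminated.
Round 2: Edmonton 12, Houston 8, Denver 17, Fresno 14. Houston eliminated.
Round 3: Edmonton 12, Denver 25, Fresno 14. Edmonton eliminated.
Round 4: Denver 37, Fresno 14. Denver has a majority (≥26).

Denver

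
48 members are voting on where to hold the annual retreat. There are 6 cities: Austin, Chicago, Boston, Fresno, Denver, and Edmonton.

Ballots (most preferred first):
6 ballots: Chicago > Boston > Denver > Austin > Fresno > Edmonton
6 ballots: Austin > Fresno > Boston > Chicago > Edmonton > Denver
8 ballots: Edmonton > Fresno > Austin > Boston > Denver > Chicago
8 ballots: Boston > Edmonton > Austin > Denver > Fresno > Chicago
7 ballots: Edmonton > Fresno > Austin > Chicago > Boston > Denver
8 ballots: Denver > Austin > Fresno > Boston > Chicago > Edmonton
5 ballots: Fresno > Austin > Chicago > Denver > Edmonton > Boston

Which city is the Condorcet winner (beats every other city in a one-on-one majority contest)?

Austin

Austin vs Chicago: 42–6
Austin vs Boston: 34–14
Austin vs Fresno: 28–20
Austin vs Denver: 34–14
Austin vs Edmonton: 25–23
Austin beats every other city.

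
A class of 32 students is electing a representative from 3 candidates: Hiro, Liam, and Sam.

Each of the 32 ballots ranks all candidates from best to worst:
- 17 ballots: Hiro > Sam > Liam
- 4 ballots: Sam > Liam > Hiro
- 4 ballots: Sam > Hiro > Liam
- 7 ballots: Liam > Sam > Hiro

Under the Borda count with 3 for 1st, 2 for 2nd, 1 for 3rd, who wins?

Sam

Hiro: 17×3 + 4×1 + 4×2 + 7×1 = 70
Liam: 17×1 + 4×2 + 4×1 + 7×3 = 50
Sam: 17×2 + 4×3 + 4×3 + 7×2 = 72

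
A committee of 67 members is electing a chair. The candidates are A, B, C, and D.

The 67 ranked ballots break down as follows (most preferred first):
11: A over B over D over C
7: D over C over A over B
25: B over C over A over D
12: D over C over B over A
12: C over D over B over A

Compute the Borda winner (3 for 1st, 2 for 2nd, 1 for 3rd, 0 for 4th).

A: 11×3 + 7×1 + 25×1 + 12×0 + 12×0 = 65
B: 11×2 + 7×0 + 25×3 + 12×1 + 12×1 = 121
C: 11×0 + 7×2 + 25×2 + 12×2 + 12×3 = 124
D: 11×1 + 7×3 + 25×0 + 12×3 + 12×2 = 92

C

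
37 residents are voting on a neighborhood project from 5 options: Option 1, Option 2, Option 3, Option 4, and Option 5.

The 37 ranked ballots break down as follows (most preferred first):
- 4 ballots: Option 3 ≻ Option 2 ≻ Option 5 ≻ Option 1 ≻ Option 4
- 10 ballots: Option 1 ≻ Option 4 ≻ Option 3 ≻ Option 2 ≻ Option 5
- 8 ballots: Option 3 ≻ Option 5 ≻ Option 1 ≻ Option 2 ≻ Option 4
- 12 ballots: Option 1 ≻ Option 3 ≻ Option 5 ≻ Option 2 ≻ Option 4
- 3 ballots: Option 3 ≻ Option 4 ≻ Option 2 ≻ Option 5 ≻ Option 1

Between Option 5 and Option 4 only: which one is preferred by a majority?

Option 5

Option 5 is ranked above Option 4 on 24 ballots; Option 4 above Option 5 on 13.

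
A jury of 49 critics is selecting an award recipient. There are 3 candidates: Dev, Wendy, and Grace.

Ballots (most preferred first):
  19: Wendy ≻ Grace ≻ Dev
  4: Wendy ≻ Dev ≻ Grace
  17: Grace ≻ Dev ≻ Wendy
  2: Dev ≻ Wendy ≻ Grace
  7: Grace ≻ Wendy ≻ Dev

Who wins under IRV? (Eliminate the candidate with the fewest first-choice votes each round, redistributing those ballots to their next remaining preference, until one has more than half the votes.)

Wendy

Round 1: Dev 2, Wendy 23, Grace 24. Dev eliminated.
Round 2: Wendy 25, Grace 24. Wendy has a majority (≥25).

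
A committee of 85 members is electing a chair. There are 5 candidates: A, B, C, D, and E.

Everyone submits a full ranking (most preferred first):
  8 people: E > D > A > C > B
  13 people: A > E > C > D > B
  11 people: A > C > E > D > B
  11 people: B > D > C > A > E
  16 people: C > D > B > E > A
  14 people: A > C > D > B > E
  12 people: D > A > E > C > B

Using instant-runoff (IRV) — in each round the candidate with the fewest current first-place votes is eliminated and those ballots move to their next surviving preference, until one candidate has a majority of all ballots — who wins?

Round 1: A 38, B 11, C 16, D 12, E 8. E eliminated.
Round 2: A 38, B 11, C 16, D 20. B eliminated.
Round 3: A 38, C 16, D 31. C eliminated.
Round 4: A 38, D 47. D has a majority (≥43).

D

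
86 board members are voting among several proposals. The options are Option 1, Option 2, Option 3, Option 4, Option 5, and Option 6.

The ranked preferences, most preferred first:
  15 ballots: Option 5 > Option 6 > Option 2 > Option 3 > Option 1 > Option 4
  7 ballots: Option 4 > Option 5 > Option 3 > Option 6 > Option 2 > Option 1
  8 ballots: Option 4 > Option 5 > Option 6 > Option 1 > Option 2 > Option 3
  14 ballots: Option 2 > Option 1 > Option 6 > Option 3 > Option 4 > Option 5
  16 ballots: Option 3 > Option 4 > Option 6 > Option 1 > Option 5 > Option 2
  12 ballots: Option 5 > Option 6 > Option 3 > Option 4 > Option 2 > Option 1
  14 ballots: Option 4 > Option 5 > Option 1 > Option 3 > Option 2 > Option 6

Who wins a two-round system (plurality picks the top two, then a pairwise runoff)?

Option 4

Round 1 first-place votes: Option 1 0, Option 2 14, Option 3 16, Option 4 29, Option 5 27, Option 6 0. Option 4 and Option 5 advance.
Runoff: Option 4 is ranked above Option 5 on 59 ballots, Option 5 above Option 4 on 27.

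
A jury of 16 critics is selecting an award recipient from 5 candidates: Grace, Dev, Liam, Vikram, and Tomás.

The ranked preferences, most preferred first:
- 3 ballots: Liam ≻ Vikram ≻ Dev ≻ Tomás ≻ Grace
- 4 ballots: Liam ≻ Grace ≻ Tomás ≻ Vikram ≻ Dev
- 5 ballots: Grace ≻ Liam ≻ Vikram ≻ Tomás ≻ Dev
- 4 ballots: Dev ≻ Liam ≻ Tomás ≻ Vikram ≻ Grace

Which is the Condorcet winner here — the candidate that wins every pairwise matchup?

Liam vs Grace: 11–5
Liam vs Dev: 12–4
Liam vs Vikram: 16–0
Liam vs Tomás: 16–0
Liam beats every other candidate.

Liam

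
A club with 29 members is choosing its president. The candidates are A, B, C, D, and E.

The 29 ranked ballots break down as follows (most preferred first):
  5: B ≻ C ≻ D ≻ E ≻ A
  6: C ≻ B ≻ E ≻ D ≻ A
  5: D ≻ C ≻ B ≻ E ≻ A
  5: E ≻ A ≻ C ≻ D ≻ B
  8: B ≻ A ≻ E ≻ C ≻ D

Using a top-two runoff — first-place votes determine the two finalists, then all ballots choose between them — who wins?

C

Round 1 first-place votes: A 0, B 13, C 6, D 5, E 5. B and C advance.
Runoff: B is ranked above C on 13 ballots, C above B on 16.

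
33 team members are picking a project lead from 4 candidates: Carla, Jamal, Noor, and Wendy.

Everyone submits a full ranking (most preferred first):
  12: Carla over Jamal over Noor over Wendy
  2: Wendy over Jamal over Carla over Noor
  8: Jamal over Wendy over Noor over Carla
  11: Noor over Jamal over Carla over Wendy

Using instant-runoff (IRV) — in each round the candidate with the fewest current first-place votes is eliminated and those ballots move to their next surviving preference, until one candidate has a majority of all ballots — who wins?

Round 1: Carla 12, Jamal 8, Noor 11, Wendy 2. Wendy eliminated.
Round 2: Carla 12, Jamal 10, Noor 11. Jamal eliminated.
Round 3: Carla 14, Noor 19. Noor has a majority (≥17).

Noor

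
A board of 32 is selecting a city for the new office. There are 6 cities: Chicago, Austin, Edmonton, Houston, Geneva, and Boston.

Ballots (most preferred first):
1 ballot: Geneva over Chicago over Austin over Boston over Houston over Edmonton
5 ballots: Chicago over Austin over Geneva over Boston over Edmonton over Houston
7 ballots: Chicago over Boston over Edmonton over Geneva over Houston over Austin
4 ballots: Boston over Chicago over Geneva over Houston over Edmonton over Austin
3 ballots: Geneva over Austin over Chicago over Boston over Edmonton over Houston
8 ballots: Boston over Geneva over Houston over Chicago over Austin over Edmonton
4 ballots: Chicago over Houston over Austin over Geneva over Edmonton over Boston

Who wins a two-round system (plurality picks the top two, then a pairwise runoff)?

Chicago

Round 1 first-place votes: Chicago 16, Austin 0, Edmonton 0, Houston 0, Geneva 4, Boston 12. Chicago and Boston advance.
Runoff: Chicago is ranked above Boston on 20 ballots, Boston above Chicago on 12.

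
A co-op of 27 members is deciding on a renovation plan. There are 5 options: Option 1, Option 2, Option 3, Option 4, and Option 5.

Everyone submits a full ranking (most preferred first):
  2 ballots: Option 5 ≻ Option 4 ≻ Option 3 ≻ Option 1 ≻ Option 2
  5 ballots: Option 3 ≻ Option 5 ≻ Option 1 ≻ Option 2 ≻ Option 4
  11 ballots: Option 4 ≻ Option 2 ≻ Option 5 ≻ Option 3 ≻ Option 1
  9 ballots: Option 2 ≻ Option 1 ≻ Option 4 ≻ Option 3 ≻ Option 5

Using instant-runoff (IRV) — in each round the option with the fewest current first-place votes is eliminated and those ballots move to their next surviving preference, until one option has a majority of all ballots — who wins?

Option 2

Round 1: Option 1 0, Option 2 9, Option 3 5, Option 4 11, Option 5 2. Option 1 eliminated.
Round 2: Option 2 9, Option 3 5, Option 4 11, Option 5 2. Option 5 eliminated.
Round 3: Option 2 9, Option 3 5, Option 4 13. Option 3 eliminated.
Round 4: Option 2 14, Option 4 13. Option 2 has a majority (≥14).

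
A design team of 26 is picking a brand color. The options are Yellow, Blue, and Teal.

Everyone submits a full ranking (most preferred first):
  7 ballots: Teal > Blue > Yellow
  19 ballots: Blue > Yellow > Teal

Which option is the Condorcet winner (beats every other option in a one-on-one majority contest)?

Blue

Blue vs Yellow: 26–0
Blue vs Teal: 19–7
Blue beats every other option.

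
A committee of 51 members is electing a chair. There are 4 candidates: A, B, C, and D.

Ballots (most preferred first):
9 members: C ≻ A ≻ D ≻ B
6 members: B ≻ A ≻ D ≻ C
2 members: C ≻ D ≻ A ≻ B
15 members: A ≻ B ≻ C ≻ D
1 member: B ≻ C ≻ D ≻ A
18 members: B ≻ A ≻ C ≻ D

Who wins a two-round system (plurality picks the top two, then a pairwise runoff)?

A

Round 1 first-place votes: A 15, B 25, C 11, D 0. B and A advance.
Runoff: B is ranked above A on 25 ballots, A above B on 26.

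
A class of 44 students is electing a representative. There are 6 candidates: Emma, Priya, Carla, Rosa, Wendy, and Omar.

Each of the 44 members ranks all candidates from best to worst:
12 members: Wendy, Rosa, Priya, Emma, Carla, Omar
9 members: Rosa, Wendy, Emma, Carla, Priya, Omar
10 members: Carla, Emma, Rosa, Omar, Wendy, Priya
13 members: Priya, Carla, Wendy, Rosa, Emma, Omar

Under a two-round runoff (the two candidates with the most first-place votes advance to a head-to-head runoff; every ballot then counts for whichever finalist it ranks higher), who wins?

Round 1 first-place votes: Emma 0, Priya 13, Carla 10, Rosa 9, Wendy 12, Omar 0. Priya and Wendy advance.
Runoff: Priya is ranked above Wendy on 13 ballots, Wendy above Priya on 31.

Wendy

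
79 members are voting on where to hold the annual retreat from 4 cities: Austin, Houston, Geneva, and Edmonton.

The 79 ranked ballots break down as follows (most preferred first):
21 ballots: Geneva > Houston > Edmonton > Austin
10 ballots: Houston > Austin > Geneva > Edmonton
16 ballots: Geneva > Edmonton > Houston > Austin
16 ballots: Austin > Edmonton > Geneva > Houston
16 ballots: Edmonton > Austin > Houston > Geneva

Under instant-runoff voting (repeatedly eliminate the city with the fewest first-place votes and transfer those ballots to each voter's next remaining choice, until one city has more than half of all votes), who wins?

Austin

Round 1: Austin 16, Houston 10, Geneva 37, Edmonton 16. Houston eliminated.
Round 2: Austin 26, Geneva 37, Edmonton 16. Edmonton eliminated.
Round 3: Austin 42, Geneva 37. Austin has a majority (≥40).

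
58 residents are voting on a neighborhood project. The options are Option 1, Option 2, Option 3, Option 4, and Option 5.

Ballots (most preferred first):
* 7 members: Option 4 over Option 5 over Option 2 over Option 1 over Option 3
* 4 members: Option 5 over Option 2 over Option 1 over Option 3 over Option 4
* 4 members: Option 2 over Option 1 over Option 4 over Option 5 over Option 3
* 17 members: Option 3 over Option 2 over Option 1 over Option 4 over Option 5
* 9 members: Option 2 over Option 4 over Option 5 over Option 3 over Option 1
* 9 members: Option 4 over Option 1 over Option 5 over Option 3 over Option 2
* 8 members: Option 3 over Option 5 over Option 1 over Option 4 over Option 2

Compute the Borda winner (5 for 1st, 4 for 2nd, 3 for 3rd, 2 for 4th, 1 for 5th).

Option 1: 7×2 + 4×3 + 4×4 + 17×3 + 9×1 + 9×4 + 8×3 = 162
Option 2: 7×3 + 4×4 + 4×5 + 17×4 + 9×5 + 9×1 + 8×1 = 187
Option 3: 7×1 + 4×2 + 4×1 + 17×5 + 9×2 + 9×2 + 8×5 = 180
Option 4: 7×5 + 4×1 + 4×3 + 17×2 + 9×4 + 9×5 + 8×2 = 182
Option 5: 7×4 + 4×5 + 4×2 + 17×1 + 9×3 + 9×3 + 8×4 = 159

Option 2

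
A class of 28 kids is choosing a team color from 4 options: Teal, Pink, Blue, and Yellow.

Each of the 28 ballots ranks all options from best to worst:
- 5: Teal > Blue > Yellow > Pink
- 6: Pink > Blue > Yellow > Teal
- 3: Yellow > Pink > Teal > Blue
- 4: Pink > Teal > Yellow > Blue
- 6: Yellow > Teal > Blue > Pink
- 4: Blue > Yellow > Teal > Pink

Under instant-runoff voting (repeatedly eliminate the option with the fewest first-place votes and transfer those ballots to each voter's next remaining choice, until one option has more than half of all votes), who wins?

Yellow

Round 1: Teal 5, Pink 10, Blue 4, Yellow 9. Blue eliminated.
Round 2: Teal 5, Pink 10, Yellow 13. Teal eliminated.
Round 3: Pink 10, Yellow 18. Yellow has a majority (≥15).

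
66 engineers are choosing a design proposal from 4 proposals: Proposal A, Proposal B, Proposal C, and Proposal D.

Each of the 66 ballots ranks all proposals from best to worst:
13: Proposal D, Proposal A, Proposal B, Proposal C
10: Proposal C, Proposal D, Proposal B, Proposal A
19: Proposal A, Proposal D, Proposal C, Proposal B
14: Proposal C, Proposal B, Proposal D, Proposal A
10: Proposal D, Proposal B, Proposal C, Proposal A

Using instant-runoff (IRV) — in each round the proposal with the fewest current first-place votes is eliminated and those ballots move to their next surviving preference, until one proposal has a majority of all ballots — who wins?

Round 1: Proposal A 19, Proposal B 0, Proposal C 24, Proposal D 23. Proposal B eliminated.
Round 2: Proposal A 19, Proposal C 24, Proposal D 23. Proposal A eliminated.
Round 3: Proposal C 24, Proposal D 42. Proposal D has a majority (≥34).

Proposal D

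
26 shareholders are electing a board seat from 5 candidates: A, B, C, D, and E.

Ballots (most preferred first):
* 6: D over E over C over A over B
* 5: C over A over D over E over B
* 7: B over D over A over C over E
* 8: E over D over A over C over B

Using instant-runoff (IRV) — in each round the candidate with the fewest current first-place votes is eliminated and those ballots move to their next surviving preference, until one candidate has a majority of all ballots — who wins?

D

Round 1: A 0, B 7, C 5, D 6, E 8. A eliminated.
Round 2: B 7, C 5, D 6, E 8. C eliminated.
Round 3: B 7, D 11, E 8. B eliminated.
Round 4: D 18, E 8. D has a majority (≥14).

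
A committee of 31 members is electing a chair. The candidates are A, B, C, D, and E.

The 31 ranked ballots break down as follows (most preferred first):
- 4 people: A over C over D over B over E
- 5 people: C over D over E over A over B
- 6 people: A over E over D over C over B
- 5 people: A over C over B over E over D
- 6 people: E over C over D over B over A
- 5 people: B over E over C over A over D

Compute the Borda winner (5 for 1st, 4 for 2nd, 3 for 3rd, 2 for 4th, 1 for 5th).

C

A: 4×5 + 5×2 + 6×5 + 5×5 + 6×1 + 5×2 = 101
B: 4×2 + 5×1 + 6×1 + 5×3 + 6×2 + 5×5 = 71
C: 4×4 + 5×5 + 6×2 + 5×4 + 6×4 + 5×3 = 112
D: 4×3 + 5×4 + 6×3 + 5×1 + 6×3 + 5×1 = 78
E: 4×1 + 5×3 + 6×4 + 5×2 + 6×5 + 5×4 = 103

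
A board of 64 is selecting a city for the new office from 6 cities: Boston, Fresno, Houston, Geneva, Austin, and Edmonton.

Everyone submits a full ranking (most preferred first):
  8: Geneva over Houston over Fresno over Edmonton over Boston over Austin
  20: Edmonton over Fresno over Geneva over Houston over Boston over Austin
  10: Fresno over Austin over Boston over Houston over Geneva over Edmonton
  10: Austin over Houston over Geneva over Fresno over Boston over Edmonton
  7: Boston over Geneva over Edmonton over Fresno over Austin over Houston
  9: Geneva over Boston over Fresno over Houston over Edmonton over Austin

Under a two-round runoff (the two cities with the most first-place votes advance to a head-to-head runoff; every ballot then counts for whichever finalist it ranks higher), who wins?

Geneva

Round 1 first-place votes: Boston 7, Fresno 10, Houston 0, Geneva 17, Austin 10, Edmonton 20. Edmonton and Geneva advance.
Runoff: Edmonton is ranked above Geneva on 20 ballots, Geneva above Edmonton on 44.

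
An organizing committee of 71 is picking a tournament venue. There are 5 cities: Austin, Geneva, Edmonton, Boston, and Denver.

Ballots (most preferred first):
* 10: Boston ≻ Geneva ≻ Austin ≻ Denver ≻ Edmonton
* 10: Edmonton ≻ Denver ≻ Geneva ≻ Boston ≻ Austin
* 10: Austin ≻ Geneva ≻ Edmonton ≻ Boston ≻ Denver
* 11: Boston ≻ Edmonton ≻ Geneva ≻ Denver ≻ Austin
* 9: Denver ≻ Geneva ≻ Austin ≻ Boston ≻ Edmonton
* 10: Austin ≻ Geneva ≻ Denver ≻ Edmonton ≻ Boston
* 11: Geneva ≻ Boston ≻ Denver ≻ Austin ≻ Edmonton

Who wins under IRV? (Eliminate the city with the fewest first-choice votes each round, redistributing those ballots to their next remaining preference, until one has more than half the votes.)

Geneva

Round 1: Austin 20, Geneva 11, Edmonton 10, Boston 21, Denver 9. Denver eliminated.
Round 2: Austin 20, Geneva 20, Edmonton 10, Boston 21. Edmonton eliminated.
Round 3: Austin 20, Geneva 30, Boston 21. Austin eliminated.
Round 4: Geneva 50, Boston 21. Geneva has a majority (≥36).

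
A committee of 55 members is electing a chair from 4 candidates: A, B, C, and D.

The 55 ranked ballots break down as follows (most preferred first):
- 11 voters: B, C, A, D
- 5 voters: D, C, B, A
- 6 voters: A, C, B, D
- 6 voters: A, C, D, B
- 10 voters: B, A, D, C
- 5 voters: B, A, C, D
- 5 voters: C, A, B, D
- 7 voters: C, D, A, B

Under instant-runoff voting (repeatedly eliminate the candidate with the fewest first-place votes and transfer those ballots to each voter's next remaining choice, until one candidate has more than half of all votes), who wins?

Round 1: A 12, B 26, C 12, D 5. D eliminated.
Round 2: A 12, B 26, C 17. A eliminated.
Round 3: B 26, C 29. C has a majority (≥28).

C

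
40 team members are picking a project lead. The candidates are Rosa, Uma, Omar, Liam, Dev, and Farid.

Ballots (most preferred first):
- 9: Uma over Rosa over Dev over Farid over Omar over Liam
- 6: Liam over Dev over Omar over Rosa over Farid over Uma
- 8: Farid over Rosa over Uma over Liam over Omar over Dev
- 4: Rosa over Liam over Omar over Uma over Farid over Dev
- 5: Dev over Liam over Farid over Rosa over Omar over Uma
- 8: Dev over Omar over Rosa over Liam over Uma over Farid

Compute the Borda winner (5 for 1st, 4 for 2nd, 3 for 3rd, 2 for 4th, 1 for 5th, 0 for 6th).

Rosa

Rosa: 9×4 + 6×2 + 8×4 + 4×5 + 5×2 + 8×3 = 134
Uma: 9×5 + 6×0 + 8×3 + 4×2 + 5×0 + 8×1 = 85
Omar: 9×1 + 6×3 + 8×1 + 4×3 + 5×1 + 8×4 = 84
Liam: 9×0 + 6×5 + 8×2 + 4×4 + 5×4 + 8×2 = 98
Dev: 9×3 + 6×4 + 8×0 + 4×0 + 5×5 + 8×5 = 116
Farid: 9×2 + 6×1 + 8×5 + 4×1 + 5×3 + 8×0 = 83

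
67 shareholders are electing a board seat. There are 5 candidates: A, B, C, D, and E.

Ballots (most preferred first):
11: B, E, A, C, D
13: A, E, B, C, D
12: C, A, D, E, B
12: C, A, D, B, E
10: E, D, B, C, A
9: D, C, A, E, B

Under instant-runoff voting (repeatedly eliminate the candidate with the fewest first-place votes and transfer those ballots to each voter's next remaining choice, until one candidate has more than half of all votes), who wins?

Round 1: A 13, B 11, C 24, D 9, E 10. D eliminated.
Round 2: A 13, B 11, C 33, E 10. E eliminated.
Round 3: A 13, B 21, C 33. A eliminated.
Round 4: B 34, C 33. B has a majority (≥34).

B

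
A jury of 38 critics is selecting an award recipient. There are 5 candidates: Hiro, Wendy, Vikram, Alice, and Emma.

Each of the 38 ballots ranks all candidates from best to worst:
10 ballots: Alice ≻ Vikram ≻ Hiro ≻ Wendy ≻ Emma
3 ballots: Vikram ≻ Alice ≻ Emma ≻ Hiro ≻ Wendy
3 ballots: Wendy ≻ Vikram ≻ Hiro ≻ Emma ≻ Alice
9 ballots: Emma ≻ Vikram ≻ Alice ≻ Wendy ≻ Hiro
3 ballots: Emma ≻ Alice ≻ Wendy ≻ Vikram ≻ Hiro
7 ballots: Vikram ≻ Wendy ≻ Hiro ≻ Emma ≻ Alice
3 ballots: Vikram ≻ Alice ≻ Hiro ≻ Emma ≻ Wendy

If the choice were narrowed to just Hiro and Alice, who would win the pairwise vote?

Alice

Hiro is ranked above Alice on 10 ballots; Alice above Hiro on 28.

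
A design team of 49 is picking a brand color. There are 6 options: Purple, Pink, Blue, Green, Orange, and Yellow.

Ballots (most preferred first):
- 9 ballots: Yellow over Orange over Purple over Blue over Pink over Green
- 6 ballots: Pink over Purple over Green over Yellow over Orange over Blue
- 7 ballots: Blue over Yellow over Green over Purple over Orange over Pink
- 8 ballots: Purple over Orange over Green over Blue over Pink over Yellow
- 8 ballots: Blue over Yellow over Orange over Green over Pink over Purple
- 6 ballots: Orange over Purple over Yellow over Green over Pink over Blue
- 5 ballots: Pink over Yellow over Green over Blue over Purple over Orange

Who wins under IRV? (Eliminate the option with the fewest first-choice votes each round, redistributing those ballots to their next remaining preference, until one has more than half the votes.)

Round 1: Purple 8, Pink 11, Blue 15, Green 0, Orange 6, Yellow 9. Green eliminated.
Round 2: Purple 8, Pink 11, Blue 15, Orange 6, Yellow 9. Orange eliminated.
Round 3: Purple 14, Pink 11, Blue 15, Yellow 9. Yellow eliminated.
Round 4: Purple 23, Pink 11, Blue 15. Pink eliminated.
Round 5: Purple 29, Blue 20. Purple has a majority (≥25).

Purple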